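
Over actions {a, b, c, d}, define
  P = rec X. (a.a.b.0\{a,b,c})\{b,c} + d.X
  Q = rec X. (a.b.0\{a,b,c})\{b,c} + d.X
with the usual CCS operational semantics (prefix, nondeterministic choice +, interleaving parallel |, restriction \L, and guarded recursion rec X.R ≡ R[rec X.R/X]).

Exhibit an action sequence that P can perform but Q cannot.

P's transition system — 3 states:
  m0 = rec X. (a.a.b.0\{a,b,c})\{b,c} + d.X ⊢ --a--▸ m1, --d--▸ m0
  m1 = (a.b.0\{a,b,c})\{b,c} ⊢ --a--▸ m2
  m2 = (b.0\{a,b,c})\{b,c} ⊢ ∅
Q's transition system — 2 states:
  n0 = rec X. (a.b.0\{a,b,c})\{b,c} + d.X ⊢ --a--▸ n1, --d--▸ n0
  n1 = (b.0\{a,b,c})\{b,c} ⊢ ∅
Executing aa from P (initial set {m0}):
  step 1 (a): {m1}
  step 2 (a): {m2}
  P completes σ.
Executing aa from Q (initial set {n0}):
  step 1 (a): {n1}
  step 2 (a): ∅  — Q cannot continue

aa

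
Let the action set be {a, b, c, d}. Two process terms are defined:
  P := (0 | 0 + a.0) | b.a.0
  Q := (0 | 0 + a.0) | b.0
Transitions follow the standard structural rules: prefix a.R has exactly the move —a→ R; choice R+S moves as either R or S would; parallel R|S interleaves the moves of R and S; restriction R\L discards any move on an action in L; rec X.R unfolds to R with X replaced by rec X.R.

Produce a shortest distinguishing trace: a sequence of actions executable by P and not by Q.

aba

LTS(P): 6 reachable states
  s0 = (0 | 0 + a.0) | b.a.0 has moves —a→ s1, —b→ s2
  s1 = 0 | b.a.0 has moves —b→ s3
  s2 = (0 | 0 + a.0) | a.0 has moves —a→ s3, —a→ s4
  s3 = 0 | a.0 has moves —a→ s5
  s4 = (0 | 0 + a.0) | 0 has moves —a→ s5
  s5 = 0 | 0 has moves (no moves)
LTS(Q): 4 reachable states
  t0 = (0 | 0 + a.0) | b.0 has moves —a→ t1, —b→ t2
  t1 = 0 | b.0 has moves —b→ t3
  t2 = (0 | 0 + a.0) | 0 has moves —a→ t3
  t3 = 0 | 0 has moves (no moves)
Executing aba from P (initial set {s0}):
  step 1 (a): {s1}
  step 2 (b): {s3}
  step 3 (a): {s5}
  — P admits the full trace.
Executing aba from Q (initial set {t0}):
  step 1 (a): {t1}
  step 2 (b): {t3}
  step 3 (a): ∅ (Q stuck)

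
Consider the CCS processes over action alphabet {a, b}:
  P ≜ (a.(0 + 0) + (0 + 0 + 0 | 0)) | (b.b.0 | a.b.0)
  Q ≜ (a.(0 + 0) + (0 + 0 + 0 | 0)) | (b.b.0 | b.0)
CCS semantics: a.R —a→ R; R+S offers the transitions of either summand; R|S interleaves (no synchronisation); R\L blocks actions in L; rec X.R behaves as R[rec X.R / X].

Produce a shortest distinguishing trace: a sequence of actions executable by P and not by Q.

LTS(P): 18 reachable states
  p0 = (a.(0 + 0) + (0 + 0 + 0 | 0)) | (b.b.0 | a.b.0) → =a=> p1, =a=> p2, =b=> p3
  p1 = (0 + 0) | (b.b.0 | a.b.0) → =a=> p4, =b=> p5
  p2 = (a.(0 + 0) + (0 + 0 + 0 | 0)) | (b.b.0 | b.0) → =a=> p4, =b=> p6, =b=> p7
  p3 = (a.(0 + 0) + (0 + 0 + 0 | 0)) | (b.0 | a.b.0) → =a=> p5, =a=> p6, =b=> p8
  p4 = (0 + 0) | (b.b.0 | b.0) → =b=> p10, =b=> p9
  p5 = (0 + 0) | (b.0 | a.b.0) → =a=> p9, =b=> p11
  p6 = (a.(0 + 0) + (0 + 0 + 0 | 0)) | (b.0 | b.0) → =a=> p9, =b=> p12, =b=> p13
  p7 = (a.(0 + 0) + (0 + 0 + 0 | 0)) | (b.b.0 | 0) → =a=> p10, =b=> p13
  p8 = (a.(0 + 0) + (0 + 0 + 0 | 0)) | (0 | a.b.0) → =a=> p11, =a=> p12
  p9 = (0 + 0) | (b.0 | b.0) → =b=> p14, =b=> p15
  p10 = (0 + 0) | (b.b.0 | 0) → =b=> p15
  p11 = (0 + 0) | (0 | a.b.0) → =a=> p14
  p12 = (a.(0 + 0) + (0 + 0 + 0 | 0)) | (0 | b.0) → =a=> p14, =b=> p16
  p13 = (a.(0 + 0) + (0 + 0 + 0 | 0)) | (b.0 | 0) → =a=> p15, =b=> p16
  p14 = (0 + 0) | (0 | b.0) → =b=> p17
  p15 = (0 + 0) | (b.0 | 0) → =b=> p17
  p16 = (a.(0 + 0) + (0 + 0 + 0 | 0)) | (0 | 0) → =a=> p17
  p17 = (0 + 0) | (0 | 0) → ∅
LTS(Q): 12 reachable states
  q0 = (a.(0 + 0) + (0 + 0 + 0 | 0)) | (b.b.0 | b.0) → =a=> q1, =b=> q2, =b=> q3
  q1 = (0 + 0) | (b.b.0 | b.0) → =b=> q4, =b=> q5
  q2 = (a.(0 + 0) + (0 + 0 + 0 | 0)) | (b.0 | b.0) → =a=> q4, =b=> q6, =b=> q7
  q3 = (a.(0 + 0) + (0 + 0 + 0 | 0)) | (b.b.0 | 0) → =a=> q5, =b=> q7
  q4 = (0 + 0) | (b.0 | b.0) → =b=> q8, =b=> q9
  q5 = (0 + 0) | (b.b.0 | 0) → =b=> q9
  q6 = (a.(0 + 0) + (0 + 0 + 0 | 0)) | (0 | b.0) → =a=> q8, =b=> q10
  q7 = (a.(0 + 0) + (0 + 0 + 0 | 0)) | (b.0 | 0) → =a=> q9, =b=> q10
  q8 = (0 + 0) | (0 | b.0) → =b=> q11
  q9 = (0 + 0) | (b.0 | 0) → =b=> q11
  q10 = (a.(0 + 0) + (0 + 0 + 0 | 0)) | (0 | 0) → =a=> q11
  q11 = (0 + 0) | (0 | 0) → ∅
Trace ⟨aa⟩ through P, begin at {p0}:
  after a @ step 1: {p1, p2}
  after a @ step 2: {p4}
  P completes σ.
Trace ⟨aa⟩ through Q, begin at {q0}:
  after a @ step 1: {q1}
  after a @ step 2: no successor for Q

aa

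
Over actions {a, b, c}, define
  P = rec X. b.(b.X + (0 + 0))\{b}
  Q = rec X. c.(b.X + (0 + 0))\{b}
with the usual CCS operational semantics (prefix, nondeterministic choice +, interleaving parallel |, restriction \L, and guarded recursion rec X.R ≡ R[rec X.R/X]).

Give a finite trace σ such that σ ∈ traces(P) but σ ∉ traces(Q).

LTS(P): 2 reachable states
  u0 = rec X. b.(b.X + (0 + 0))\{b} has moves -b-> u1
  u1 = (b.(rec X. b.(b.X + (0 + 0))\{b}) + (0 + 0))\{b} has moves (no moves)
LTS(Q): 2 reachable states
  v0 = rec X. c.(b.X + (0 + 0))\{b} has moves -c-> v1
  v1 = (b.(rec X. c.(b.X + (0 + 0))\{b}) + (0 + 0))\{b} has moves (no moves)
Run σ = ⟨b⟩ on P: start {u0}
  after b @ step 1: {u1}
  — P admits the full trace.
Run σ = ⟨b⟩ on Q: start {v0}
  after b @ step 1: ∅  — Q cannot continue

b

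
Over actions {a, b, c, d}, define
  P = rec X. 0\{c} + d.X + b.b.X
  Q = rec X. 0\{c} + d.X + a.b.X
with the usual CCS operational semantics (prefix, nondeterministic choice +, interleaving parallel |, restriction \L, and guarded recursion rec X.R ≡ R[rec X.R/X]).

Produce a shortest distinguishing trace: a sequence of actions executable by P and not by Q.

b

LTS(P): 2 reachable states
  m0 = rec X. 0\{c} + d.X + b.b.X ⊢ --b--▸ m1, --d--▸ m0
  m1 = b.(rec X. 0\{c} + d.X + b.b.X) ⊢ --b--▸ m0
LTS(Q): 2 reachable states
  n0 = rec X. 0\{c} + d.X + a.b.X ⊢ --a--▸ n1, --d--▸ n0
  n1 = b.(rec X. 0\{c} + d.X + a.b.X) ⊢ --b--▸ n0
Executing b from P (initial set {m0}):
  after b @ step 1: {m1}
  P completes σ.
Executing b from Q (initial set {n0}):
  after b @ step 1: no successor for Q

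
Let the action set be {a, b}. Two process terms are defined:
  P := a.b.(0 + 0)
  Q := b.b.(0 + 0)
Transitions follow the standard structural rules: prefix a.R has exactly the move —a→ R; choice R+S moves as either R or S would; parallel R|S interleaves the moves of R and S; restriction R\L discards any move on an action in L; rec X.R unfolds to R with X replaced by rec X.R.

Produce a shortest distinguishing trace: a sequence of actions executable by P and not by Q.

a

LTS(P): 3 reachable states
  m0 = a.b.(0 + 0) | --a--▸ m1
  m1 = b.(0 + 0) | --b--▸ m2
  m2 = 0 + 0 | (no moves)
LTS(Q): 3 reachable states
  n0 = b.b.(0 + 0) | --b--▸ n1
  n1 = b.(0 + 0) | --b--▸ n2
  n2 = 0 + 0 | (no moves)
Trace ⟨a⟩ through P, begin at {m0}:
  [1] a ⇒ {m1}
  ✓ P
Trace ⟨a⟩ through Q, begin at {n0}:
  [1] a ⇒ ∅  — Q cannot continue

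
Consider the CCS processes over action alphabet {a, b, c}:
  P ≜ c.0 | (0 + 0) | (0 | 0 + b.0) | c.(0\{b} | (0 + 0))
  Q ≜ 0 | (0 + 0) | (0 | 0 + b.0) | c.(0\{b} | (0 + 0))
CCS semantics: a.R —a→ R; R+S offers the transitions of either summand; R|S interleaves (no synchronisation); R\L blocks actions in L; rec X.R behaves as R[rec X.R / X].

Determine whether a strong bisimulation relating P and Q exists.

LTS(P): 8 reachable states
  u0 = c.0 | (0 + 0) | (0 | 0 + b.0) | c.(0\{b} | (0 + 0)) → =b=> u1, =c=> u2, =c=> u3
  u1 = c.0 | (0 + 0) | 0 | c.(0\{b} | (0 + 0)) → =c=> u4, =c=> u5
  u2 = 0 | (0 + 0) | (0 | 0 + b.0) | c.(0\{b} | (0 + 0)) → =b=> u4, =c=> u6
  u3 = c.0 | (0 + 0) | (0 | 0 + b.0) | (0\{b} | (0 + 0)) → =b=> u5, =c=> u6
  u4 = 0 | (0 + 0) | 0 | c.(0\{b} | (0 + 0)) → =c=> u7
  u5 = c.0 | (0 + 0) | 0 | (0\{b} | (0 + 0)) → =c=> u7
  u6 = 0 | (0 + 0) | (0 | 0 + b.0) | (0\{b} | (0 + 0)) → =b=> u7
  u7 = 0 | (0 + 0) | 0 | (0\{b} | (0 + 0)) → deadlocked
LTS(Q): 4 reachable states
  v0 = 0 | (0 + 0) | (0 | 0 + b.0) | c.(0\{b} | (0 + 0)) → =b=> v1, =c=> v2
  v1 = 0 | (0 + 0) | 0 | c.(0\{b} | (0 + 0)) → =c=> v3
  v2 = 0 | (0 + 0) | (0 | 0 + b.0) | (0\{b} | (0 + 0)) → =b=> v3
  v3 = 0 | (0 + 0) | 0 | (0\{b} | (0 + 0)) → deadlocked
Partition-refinement fixed point:
  B0 = {u0}
  B1 = {u1}
  B2 = {u4, u5, v1}
  B3 = {u7, v3}
  B4 = {u2, u3, v0}
  B5 = {u6, v2}
u0 ∈ B0, v0 ∈ B4 → different blocks

not bisimilar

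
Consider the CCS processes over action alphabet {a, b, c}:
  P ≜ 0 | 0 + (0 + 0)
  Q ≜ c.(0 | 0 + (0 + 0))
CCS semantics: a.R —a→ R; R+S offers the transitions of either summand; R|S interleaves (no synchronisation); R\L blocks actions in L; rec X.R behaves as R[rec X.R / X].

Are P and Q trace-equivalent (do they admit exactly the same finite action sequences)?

P's transition system — 1 states:
  m0 = 0 | 0 + (0 + 0) | ·
Q's transition system — 2 states:
  n0 = c.(0 | 0 + (0 + 0)) | -c-> n1
  n1 = 0 | 0 + (0 + 0) | ·
Run σ = ⟨c⟩ on Q: start {n0}
  step 1 (c): {n1}
  — Q admits the full trace.
Run σ = ⟨c⟩ on P: start {m0}
  step 1 (c): ∅  — P cannot continue

trace-distinct — witness ⟨c⟩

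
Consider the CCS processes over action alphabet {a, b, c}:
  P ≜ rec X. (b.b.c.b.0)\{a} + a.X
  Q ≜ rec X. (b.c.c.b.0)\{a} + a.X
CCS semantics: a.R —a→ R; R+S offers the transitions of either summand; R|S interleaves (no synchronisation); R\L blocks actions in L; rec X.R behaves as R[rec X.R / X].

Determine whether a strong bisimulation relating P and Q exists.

Reachable graph of P (5 states):
  m0 = rec X. (b.b.c.b.0)\{a} + a.X :: --a--▸ m0, --b--▸ m1
  m1 = (b.c.b.0)\{a} :: --b--▸ m2
  m2 = (c.b.0)\{a} :: --c--▸ m3
  m3 = (b.0)\{a} :: --b--▸ m4
  m4 = 0\{a} :: deadlocked
Reachable graph of Q (5 states):
  n0 = rec X. (b.c.c.b.0)\{a} + a.X :: --a--▸ n0, --b--▸ n1
  n1 = (c.c.b.0)\{a} :: --c--▸ n2
  n2 = (c.b.0)\{a} :: --c--▸ n3
  n3 = (b.0)\{a} :: --b--▸ n4
  n4 = 0\{a} :: deadlocked
Coarsest stable partition (strong bisimilarity classes):
  B0 = {m0}
  B1 = {m1}
  B2 = {m2, n2}
  B3 = {m3, n3}
  B4 = {m4, n4}
  B5 = {n0}
  B6 = {n1}
m0 ∈ B0, n0 ∈ B5 → different blocks

NO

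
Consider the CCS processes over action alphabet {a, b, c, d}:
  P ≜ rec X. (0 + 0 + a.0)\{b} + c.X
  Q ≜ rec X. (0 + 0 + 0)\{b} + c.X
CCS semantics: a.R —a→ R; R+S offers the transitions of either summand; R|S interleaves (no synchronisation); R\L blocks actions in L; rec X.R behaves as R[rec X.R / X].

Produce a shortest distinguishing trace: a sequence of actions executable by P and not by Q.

a

LTS(P): 2 reachable states
  p0 = rec X. (0 + 0 + a.0)\{b} + c.X ⊢ =a=> p1, =c=> p0
  p1 = 0\{b} ⊢ stopped
LTS(Q): 1 reachable states
  q0 = rec X. (0 + 0 + 0)\{b} + c.X ⊢ =c=> q0
Executing a from P (initial set {p0}):
  after a @ step 1: {p1}
  P completes σ.
Executing a from Q (initial set {q0}):
  after a @ step 1: ∅ (Q stuck)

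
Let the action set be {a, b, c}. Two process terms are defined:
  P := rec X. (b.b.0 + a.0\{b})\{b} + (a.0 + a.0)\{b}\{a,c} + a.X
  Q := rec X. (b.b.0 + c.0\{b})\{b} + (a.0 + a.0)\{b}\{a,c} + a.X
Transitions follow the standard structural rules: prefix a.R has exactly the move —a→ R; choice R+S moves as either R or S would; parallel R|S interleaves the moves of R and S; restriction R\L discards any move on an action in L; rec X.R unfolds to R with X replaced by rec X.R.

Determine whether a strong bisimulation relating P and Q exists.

P ≁ Q

LTS(P): 2 reachable states
  p0 = rec X. (b.b.0 + a.0\{b})\{b} + (a.0 + a.0)\{b}\{a,c} + a.X | ··a··> p0, ··a··> p1
  p1 = 0\{b}\{b} | stopped
LTS(Q): 2 reachable states
  q0 = rec X. (b.b.0 + c.0\{b})\{b} + (a.0 + a.0)\{b}\{a,c} + a.X | ··a··> q0, ··c··> q1
  q1 = 0\{b}\{b} | stopped
Coarsest stable partition (strong bisimilarity classes):
  B0 = {p0}
  B1 = {p1, q1}
  B2 = {q0}
p0 ∈ B0, q0 ∈ B2 → different blocks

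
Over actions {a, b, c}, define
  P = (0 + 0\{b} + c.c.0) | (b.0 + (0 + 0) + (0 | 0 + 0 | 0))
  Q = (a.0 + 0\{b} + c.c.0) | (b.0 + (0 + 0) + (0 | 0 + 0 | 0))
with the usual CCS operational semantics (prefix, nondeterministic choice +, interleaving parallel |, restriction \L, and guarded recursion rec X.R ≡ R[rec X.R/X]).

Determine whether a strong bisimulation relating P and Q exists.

LTS(P): 6 reachable states
  u0 = (0 + 0\{b} + c.c.0) | (b.0 + (0 + 0) + (0 | 0 + 0 | 0)) ⊢ --b--▸ u1, --c--▸ u2
  u1 = (0 + 0\{b} + c.c.0) | 0 ⊢ --c--▸ u3
  u2 = c.0 | (b.0 + (0 + 0) + (0 | 0 + 0 | 0)) ⊢ --b--▸ u3, --c--▸ u4
  u3 = c.0 | 0 ⊢ --c--▸ u5
  u4 = 0 | (b.0 + (0 + 0) + (0 | 0 + 0 | 0)) ⊢ --b--▸ u5
  u5 = 0 | 0 ⊢ (no moves)
LTS(Q): 6 reachable states
  v0 = (a.0 + 0\{b} + c.c.0) | (b.0 + (0 + 0) + (0 | 0 + 0 | 0)) ⊢ --a--▸ v1, --b--▸ v2, --c--▸ v3
  v1 = 0 | (b.0 + (0 + 0) + (0 | 0 + 0 | 0)) ⊢ --b--▸ v4
  v2 = (a.0 + 0\{b} + c.c.0) | 0 ⊢ --a--▸ v4, --c--▸ v5
  v3 = c.0 | (b.0 + (0 + 0) + (0 | 0 + 0 | 0)) ⊢ --b--▸ v5, --c--▸ v1
  v4 = 0 | 0 ⊢ (no moves)
  v5 = c.0 | 0 ⊢ --c--▸ v4
Bisimilarity quotient blocks:
  B0 = {u0}
  B1 = {u1}
  B2 = {u3, v5}
  B3 = {u5, v4}
  B4 = {u2, v3}
  B5 = {u4, v1}
  B6 = {v0}
  B7 = {v2}
u0 ∈ B0, v0 ∈ B6 → different blocks

not bisimilar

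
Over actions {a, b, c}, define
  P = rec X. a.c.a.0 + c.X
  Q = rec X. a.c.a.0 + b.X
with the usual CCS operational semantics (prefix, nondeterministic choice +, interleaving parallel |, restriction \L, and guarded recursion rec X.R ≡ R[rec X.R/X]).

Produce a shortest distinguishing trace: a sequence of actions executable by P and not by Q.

c

LTS(P): 4 reachable states
  u0 = rec X. a.c.a.0 + c.X has moves --a--▸ u1, --c--▸ u0
  u1 = c.a.0 has moves --c--▸ u2
  u2 = a.0 has moves --a--▸ u3
  u3 = 0 has moves stopped
LTS(Q): 4 reachable states
  v0 = rec X. a.c.a.0 + b.X has moves --a--▸ v1, --b--▸ v0
  v1 = c.a.0 has moves --c--▸ v2
  v2 = a.0 has moves --a--▸ v3
  v3 = 0 has moves stopped
Run σ = ⟨c⟩ on P: start {u0}
  [1] c ⇒ {u0}
  P completes σ.
Run σ = ⟨c⟩ on Q: start {v0}
  [1] c ⇒ ∅ (Q stuck)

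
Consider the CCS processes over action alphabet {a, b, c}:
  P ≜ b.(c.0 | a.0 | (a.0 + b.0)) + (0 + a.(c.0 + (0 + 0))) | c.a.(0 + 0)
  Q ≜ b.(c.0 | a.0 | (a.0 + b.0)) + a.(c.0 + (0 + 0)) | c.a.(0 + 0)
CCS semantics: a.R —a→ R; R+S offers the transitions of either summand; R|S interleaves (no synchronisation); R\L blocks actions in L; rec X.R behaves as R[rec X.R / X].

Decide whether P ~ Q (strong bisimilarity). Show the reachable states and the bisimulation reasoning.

Reachable graph of P (17 states):
  m0 = b.(c.0 | a.0 | (a.0 + b.0)) + (0 + a.(c.0 + (0 + 0))) | c.a.(0 + 0) has moves =a=> m1, =b=> m2, =c=> m3
  m1 = (c.0 + (0 + 0)) | c.a.(0 + 0) has moves =c=> m4, =c=> m5
  m2 = c.0 | a.0 | (a.0 + b.0) has moves =a=> m6, =a=> m7, =b=> m7, =c=> m8
  m3 = (0 + a.(c.0 + (0 + 0))) | a.(0 + 0) has moves =a=> m4, =a=> m9
  m4 = (c.0 + (0 + 0)) | a.(0 + 0) has moves =a=> m10, =c=> m11
  m5 = 0 | c.a.(0 + 0) has moves =c=> m11
  m6 = c.0 | 0 | (a.0 + b.0) has moves =a=> m12, =b=> m12, =c=> m13
  m7 = c.0 | a.0 | 0 has moves =a=> m12, =c=> m14
  m8 = 0 | a.0 | (a.0 + b.0) has moves =a=> m13, =a=> m14, =b=> m14
  m9 = (0 + a.(c.0 + (0 + 0))) | (0 + 0) has moves =a=> m10
  m10 = (c.0 + (0 + 0)) | (0 + 0) has moves =c=> m15
  m11 = 0 | a.(0 + 0) has moves =a=> m15
  m12 = c.0 | 0 | 0 has moves =c=> m16
  m13 = 0 | 0 | (a.0 + b.0) has moves =a=> m16, =b=> m16
  m14 = 0 | a.0 | 0 has moves =a=> m16
  m15 = 0 | (0 + 0) has moves (no moves)
  m16 = 0 | 0 | 0 has moves (no moves)
Reachable graph of Q (17 states):
  n0 = b.(c.0 | a.0 | (a.0 + b.0)) + a.(c.0 + (0 + 0)) | c.a.(0 + 0) has moves =a=> n1, =b=> n2, =c=> n3
  n1 = (c.0 + (0 + 0)) | c.a.(0 + 0) has moves =c=> n4, =c=> n5
  n2 = c.0 | a.0 | (a.0 + b.0) has moves =a=> n6, =a=> n7, =b=> n7, =c=> n8
  n3 = a.(c.0 + (0 + 0)) | a.(0 + 0) has moves =a=> n4, =a=> n9
  n4 = (c.0 + (0 + 0)) | a.(0 + 0) has moves =a=> n10, =c=> n11
  n5 = 0 | c.a.(0 + 0) has moves =c=> n11
  n6 = c.0 | 0 | (a.0 + b.0) has moves =a=> n12, =b=> n12, =c=> n13
  n7 = c.0 | a.0 | 0 has moves =a=> n12, =c=> n14
  n8 = 0 | a.0 | (a.0 + b.0) has moves =a=> n13, =a=> n14, =b=> n14
  n9 = a.(c.0 + (0 + 0)) | (0 + 0) has moves =a=> n10
  n10 = (c.0 + (0 + 0)) | (0 + 0) has moves =c=> n15
  n11 = 0 | a.(0 + 0) has moves =a=> n15
  n12 = c.0 | 0 | 0 has moves =c=> n16
  n13 = 0 | 0 | (a.0 + b.0) has moves =a=> n16, =b=> n16
  n14 = 0 | a.0 | 0 has moves =a=> n16
  n15 = 0 | (0 + 0) has moves (no moves)
  n16 = 0 | 0 | 0 has moves (no moves)
Partition-refinement fixed point:
  B0 = {m0, n0}
  B1 = {m3, n3}
  B2 = {m9, n9}
  B3 = {m10, m12, n10, n12}
  B4 = {m15, m16, n15, n16}
  B5 = {m4, m7, n4, n7}
  B6 = {m11, m14, n11, n14}
  B7 = {m2, n2}
  B8 = {m6, n6}
  B9 = {m13, n13}
  B10 = {m8, n8}
  B11 = {m1, n1}
  B12 = {m5, n5}
m0 ∈ B0, n0 ∈ B0 → same block

bisimilar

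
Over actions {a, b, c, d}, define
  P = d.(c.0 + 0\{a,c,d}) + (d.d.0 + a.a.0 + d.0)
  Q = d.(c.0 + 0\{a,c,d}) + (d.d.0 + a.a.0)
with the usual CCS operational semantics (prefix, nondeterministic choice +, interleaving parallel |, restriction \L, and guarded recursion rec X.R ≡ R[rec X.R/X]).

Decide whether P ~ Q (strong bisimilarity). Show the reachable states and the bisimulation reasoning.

P's transition system — 5 states:
  p0 = d.(c.0 + 0\{a,c,d}) + (d.d.0 + a.a.0 + d.0) has moves --a--▸ p1, --d--▸ p2, --d--▸ p3, --d--▸ p4
  p1 = a.0 has moves --a--▸ p2
  p2 = 0 has moves stopped
  p3 = c.0 + 0\{a,c,d} has moves --c--▸ p2
  p4 = d.0 has moves --d--▸ p2
Q's transition system — 5 states:
  q0 = d.(c.0 + 0\{a,c,d}) + (d.d.0 + a.a.0) has moves --a--▸ q1, --d--▸ q2, --d--▸ q3
  q1 = a.0 has moves --a--▸ q4
  q2 = c.0 + 0\{a,c,d} has moves --c--▸ q4
  q3 = d.0 has moves --d--▸ q4
  q4 = 0 has moves stopped
Coarsest stable partition (strong bisimilarity classes):
  B0 = {p0}
  B1 = {p3, q2}
  B2 = {p2, q4}
  B3 = {p4, q3}
  B4 = {p1, q1}
  B5 = {q0}
p0 ∈ B0, q0 ∈ B5 → different blocks

P ≁ Q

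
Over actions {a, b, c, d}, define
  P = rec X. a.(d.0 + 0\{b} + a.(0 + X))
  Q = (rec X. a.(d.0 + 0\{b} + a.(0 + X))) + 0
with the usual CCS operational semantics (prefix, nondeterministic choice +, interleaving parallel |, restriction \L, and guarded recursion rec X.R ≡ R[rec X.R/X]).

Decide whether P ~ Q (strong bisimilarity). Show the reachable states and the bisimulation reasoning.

LTS(P): 4 reachable states
  m0 = rec X. a.(d.0 + 0\{b} + a.(0 + X)) :: —a→ m1
  m1 = d.0 + 0\{b} + a.(0 + (rec X. a.(d.0 + 0\{b} + a.(0 + X)))) :: —a→ m2, —d→ m3
  m2 = 0 + (rec X. a.(d.0 + 0\{b} + a.(0 + X))) :: —a→ m1
  m3 = 0 :: (no moves)
LTS(Q): 4 reachable states
  n0 = (rec X. a.(d.0 + 0\{b} + a.(0 + X))) + 0 :: —a→ n1
  n1 = d.0 + 0\{b} + a.(0 + (rec X. a.(d.0 + 0\{b} + a.(0 + X)))) :: —a→ n2, —d→ n3
  n2 = 0 + (rec X. a.(d.0 + 0\{b} + a.(0 + X))) :: —a→ n1
  n3 = 0 :: (no moves)
Coarsest stable partition (strong bisimilarity classes):
  B0 = {m0, m2, n0, n2}
  B1 = {m1, n1}
  B2 = {m3, n3}
m0 ∈ B0, n0 ∈ B0 → same block

YES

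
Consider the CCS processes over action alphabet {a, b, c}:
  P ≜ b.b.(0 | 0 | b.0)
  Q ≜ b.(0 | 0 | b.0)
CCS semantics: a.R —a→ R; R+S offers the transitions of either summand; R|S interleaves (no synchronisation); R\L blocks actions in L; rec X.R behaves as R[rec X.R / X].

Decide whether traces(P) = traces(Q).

NO — witness ⟨bbb⟩

P's transition system — 4 states:
  p0 = b.b.(0 | 0 | b.0) :: ··b··> p1
  p1 = b.(0 | 0 | b.0) :: ··b··> p2
  p2 = 0 | 0 | b.0 :: ··b··> p3
  p3 = 0 | 0 | 0 :: ·
Q's transition system — 3 states:
  q0 = b.(0 | 0 | b.0) :: ··b··> q1
  q1 = 0 | 0 | b.0 :: ··b··> q2
  q2 = 0 | 0 | 0 :: ·
Trace ⟨bbb⟩ through P, begin at {p0}:
  [1] b ⇒ {p1}
  [2] b ⇒ {p2}
  [3] b ⇒ {p3}
  ✓ P
Trace ⟨bbb⟩ through Q, begin at {q0}:
  [1] b ⇒ {q1}
  [2] b ⇒ {q2}
  [3] b ⇒ no successor for Q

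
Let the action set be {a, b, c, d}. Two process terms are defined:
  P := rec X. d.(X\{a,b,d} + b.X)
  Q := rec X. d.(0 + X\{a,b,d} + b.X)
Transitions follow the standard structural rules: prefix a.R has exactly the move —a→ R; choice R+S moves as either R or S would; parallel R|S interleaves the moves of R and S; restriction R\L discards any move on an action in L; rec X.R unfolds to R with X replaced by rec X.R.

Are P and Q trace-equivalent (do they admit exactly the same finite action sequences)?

P's transition system — 2 states:
  m0 = rec X. d.(X\{a,b,d} + b.X) :: =d=> m1
  m1 = (rec X. d.(X\{a,b,d} + b.X))\{a,b,d} + b.(rec X. d.(X\{a,b,d} + b.X)) :: =b=> m0
Q's transition system — 2 states:
  n0 = rec X. d.(0 + X\{a,b,d} + b.X) :: =d=> n1
  n1 = 0 + (rec X. d.(0 + X\{a,b,d} + b.X))\{a,b,d} + b.(rec X. d.(0 + X\{a,b,d} + b.X)) :: =b=> n0
Partition-refinement fixed point:
  B0 = {m0, n0}
  B1 = {m1, n1}
m0 ∈ B0, n0 ∈ B0 → same block
Bisimilar ⇒ trace-equivalent.

trace-equivalent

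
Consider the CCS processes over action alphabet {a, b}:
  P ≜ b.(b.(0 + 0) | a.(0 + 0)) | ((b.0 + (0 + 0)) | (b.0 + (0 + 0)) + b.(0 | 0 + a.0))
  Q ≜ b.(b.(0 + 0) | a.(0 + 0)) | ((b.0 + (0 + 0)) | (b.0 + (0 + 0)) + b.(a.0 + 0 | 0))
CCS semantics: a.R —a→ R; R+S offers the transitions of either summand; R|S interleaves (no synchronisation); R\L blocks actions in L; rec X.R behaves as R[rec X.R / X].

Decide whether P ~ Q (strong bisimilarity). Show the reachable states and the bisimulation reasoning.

P's transition system — 30 states:
  m0 = b.(b.(0 + 0) | a.(0 + 0)) | ((b.0 + (0 + 0)) | (b.0 + (0 + 0)) + b.(0 | 0 + a.0)) → —b→ m1, —b→ m2, —b→ m3, —b→ m4
  m1 = b.(0 + 0) | a.(0 + 0) | ((b.0 + (0 + 0)) | (b.0 + (0 + 0)) + b.(0 | 0 + a.0)) → —a→ m5, —b→ m6, —b→ m7, —b→ m8, —b→ m9
  m2 = b.(b.(0 + 0) | a.(0 + 0)) | ((b.0 + (0 + 0)) | 0) → —b→ m10, —b→ m7
  m3 = b.(b.(0 + 0) | a.(0 + 0)) | (0 | (b.0 + (0 + 0))) → —b→ m10, —b→ m8
  m4 = b.(b.(0 + 0) | a.(0 + 0)) | (0 | 0 + a.0) → —a→ m11, —b→ m9
  m5 = b.(0 + 0) | (0 + 0) | ((b.0 + (0 + 0)) | (b.0 + (0 + 0)) + b.(0 | 0 + a.0)) → —b→ m12, —b→ m13, —b→ m14, —b→ m15
  m6 = (0 + 0) | a.(0 + 0) | ((b.0 + (0 + 0)) | (b.0 + (0 + 0)) + b.(0 | 0 + a.0)) → —a→ m12, —b→ m16, —b→ m17, —b→ m18
  m7 = b.(0 + 0) | a.(0 + 0) | ((b.0 + (0 + 0)) | 0) → —a→ m13, —b→ m16, —b→ m19
  m8 = b.(0 + 0) | a.(0 + 0) | (0 | (b.0 + (0 + 0))) → —a→ m14, —b→ m17, —b→ m19
  m9 = b.(0 + 0) | a.(0 + 0) | (0 | 0 + a.0) → —a→ m15, —a→ m20, —b→ m18
  m10 = b.(b.(0 + 0) | a.(0 + 0)) | (0 | 0) → —b→ m19
  m11 = b.(b.(0 + 0) | a.(0 + 0)) | 0 → —b→ m20
  m12 = (0 + 0) | (0 + 0) | ((b.0 + (0 + 0)) | (b.0 + (0 + 0)) + b.(0 | 0 + a.0)) → —b→ m21, —b→ m22, —b→ m23
  m13 = b.(0 + 0) | (0 + 0) | ((b.0 + (0 + 0)) | 0) → —b→ m21, —b→ m24
  m14 = b.(0 + 0) | (0 + 0) | (0 | (b.0 + (0 + 0))) → —b→ m22, —b→ m24
  m15 = b.(0 + 0) | (0 + 0) | (0 | 0 + a.0) → —a→ m25, —b→ m23
  m16 = (0 + 0) | a.(0 + 0) | ((b.0 + (0 + 0)) | 0) → —a→ m21, —b→ m26
  m17 = (0 + 0) | a.(0 + 0) | (0 | (b.0 + (0 + 0))) → —a→ m22, —b→ m26
  m18 = (0 + 0) | a.(0 + 0) | (0 | 0 + a.0) → —a→ m23, —a→ m27
  m19 = b.(0 + 0) | a.(0 + 0) | (0 | 0) → —a→ m24, —b→ m26
  m20 = b.(0 + 0) | a.(0 + 0) | 0 → —a→ m25, —b→ m27
  m21 = (0 + 0) | (0 + 0) | ((b.0 + (0 + 0)) | 0) → —b→ m28
  m22 = (0 + 0) | (0 + 0) | (0 | (b.0 + (0 + 0))) → —b→ m28
  m23 = (0 + 0) | (0 + 0) | (0 | 0 + a.0) → —a→ m29
  m24 = b.(0 + 0) | (0 + 0) | (0 | 0) → —b→ m28
  m25 = b.(0 + 0) | (0 + 0) | 0 → —b→ m29
  m26 = (0 + 0) | a.(0 + 0) | (0 | 0) → —a→ m28
  m27 = (0 + 0) | a.(0 + 0) | 0 → —a→ m29
  m28 = (0 + 0) | (0 + 0) | (0 | 0) → stopped
  m29 = (0 + 0) | (0 + 0) | 0 → stopped
Q's transition system — 30 states:
  n0 = b.(b.(0 + 0) | a.(0 + 0)) | ((b.0 + (0 + 0)) | (b.0 + (0 + 0)) + b.(a.0 + 0 | 0)) → —b→ n1, —b→ n2, —b→ n3, —b→ n4
  n1 = b.(0 + 0) | a.(0 + 0) | ((b.0 + (0 + 0)) | (b.0 + (0 + 0)) + b.(a.0 + 0 | 0)) → —a→ n5, —b→ n6, —b→ n7, —b→ n8, —b→ n9
  n2 = b.(b.(0 + 0) | a.(0 + 0)) | ((b.0 + (0 + 0)) | 0) → —b→ n10, —b→ n7
  n3 = b.(b.(0 + 0) | a.(0 + 0)) | (0 | (b.0 + (0 + 0))) → —b→ n10, —b→ n8
  n4 = b.(b.(0 + 0) | a.(0 + 0)) | (a.0 + 0 | 0) → —a→ n11, —b→ n9
  n5 = b.(0 + 0) | (0 + 0) | ((b.0 + (0 + 0)) | (b.0 + (0 + 0)) + b.(a.0 + 0 | 0)) → —b→ n12, —b→ n13, —b→ n14, —b→ n15
  n6 = (0 + 0) | a.(0 + 0) | ((b.0 + (0 + 0)) | (b.0 + (0 + 0)) + b.(a.0 + 0 | 0)) → —a→ n12, —b→ n16, —b→ n17, —b→ n18
  n7 = b.(0 + 0) | a.(0 + 0) | ((b.0 + (0 + 0)) | 0) → —a→ n13, —b→ n16, —b→ n19
  n8 = b.(0 + 0) | a.(0 + 0) | (0 | (b.0 + (0 + 0))) → —a→ n14, —b→ n17, —b→ n19
  n9 = b.(0 + 0) | a.(0 + 0) | (a.0 + 0 | 0) → —a→ n15, —a→ n20, —b→ n18
  n10 = b.(b.(0 + 0) | a.(0 + 0)) | (0 | 0) → —b→ n19
  n11 = b.(b.(0 + 0) | a.(0 + 0)) | 0 → —b→ n20
  n12 = (0 + 0) | (0 + 0) | ((b.0 + (0 + 0)) | (b.0 + (0 + 0)) + b.(a.0 + 0 | 0)) → —b→ n21, —b→ n22, —b→ n23
  n13 = b.(0 + 0) | (0 + 0) | ((b.0 + (0 + 0)) | 0) → —b→ n21, —b→ n24
  n14 = b.(0 + 0) | (0 + 0) | (0 | (b.0 + (0 + 0))) → —b→ n22, —b→ n24
  n15 = b.(0 + 0) | (0 + 0) | (a.0 + 0 | 0) → —a→ n25, —b→ n23
  n16 = (0 + 0) | a.(0 + 0) | ((b.0 + (0 + 0)) | 0) → —a→ n21, —b→ n26
  n17 = (0 + 0) | a.(0 + 0) | (0 | (b.0 + (0 + 0))) → —a→ n22, —b→ n26
  n18 = (0 + 0) | a.(0 + 0) | (a.0 + 0 | 0) → —a→ n23, —a→ n27
  n19 = b.(0 + 0) | a.(0 + 0) | (0 | 0) → —a→ n24, —b→ n26
  n20 = b.(0 + 0) | a.(0 + 0) | 0 → —a→ n25, —b→ n27
  n21 = (0 + 0) | (0 + 0) | ((b.0 + (0 + 0)) | 0) → —b→ n28
  n22 = (0 + 0) | (0 + 0) | (0 | (b.0 + (0 + 0))) → —b→ n28
  n23 = (0 + 0) | (0 + 0) | (a.0 + 0 | 0) → —a→ n29
  n24 = b.(0 + 0) | (0 + 0) | (0 | 0) → —b→ n28
  n25 = b.(0 + 0) | (0 + 0) | 0 → —b→ n29
  n26 = (0 + 0) | a.(0 + 0) | (0 | 0) → —a→ n28
  n27 = (0 + 0) | a.(0 + 0) | 0 → —a→ n29
  n28 = (0 + 0) | (0 + 0) | (0 | 0) → stopped
  n29 = (0 + 0) | (0 + 0) | 0 → stopped
Coarsest stable partition (strong bisimilarity classes):
  B0 = {m0, n0}
  B1 = {m2, m3, n2, n3}
  B2 = {m10, m11, n10, n11}
  B3 = {m15, m16, m17, m19, m20, n15, n16, n17, n19, n20}
  B4 = {m21, m22, m24, m25, n21, n22, n24, n25}
  B5 = {m28, m29, n28, n29}
  B6 = {m23, m26, m27, n23, n26, n27}
  B7 = {m7, m8, n7, n8}
  B8 = {m13, m14, n13, n14}
  B9 = {m1, n1}
  B10 = {m9, n9}
  B11 = {m18, n18}
  B12 = {m6, n6}
  B13 = {m12, n12}
  B14 = {m5, n5}
  B15 = {m4, n4}
m0 ∈ B0, n0 ∈ B0 → same block

bisimilar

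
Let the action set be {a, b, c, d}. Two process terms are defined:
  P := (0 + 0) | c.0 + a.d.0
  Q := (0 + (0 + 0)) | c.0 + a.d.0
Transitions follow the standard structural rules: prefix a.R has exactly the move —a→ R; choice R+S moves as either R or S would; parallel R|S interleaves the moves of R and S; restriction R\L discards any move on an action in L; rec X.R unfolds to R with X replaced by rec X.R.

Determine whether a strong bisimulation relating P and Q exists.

Reachable graph of P (4 states):
  m0 = (0 + 0) | c.0 + a.d.0 ⊢ --a--▸ m1, --c--▸ m2
  m1 = d.0 ⊢ --d--▸ m3
  m2 = (0 + 0) | 0 ⊢ deadlocked
  m3 = 0 ⊢ deadlocked
Reachable graph of Q (4 states):
  n0 = (0 + (0 + 0)) | c.0 + a.d.0 ⊢ --a--▸ n1, --c--▸ n2
  n1 = d.0 ⊢ --d--▸ n3
  n2 = (0 + (0 + 0)) | 0 ⊢ deadlocked
  n3 = 0 ⊢ deadlocked
Coarsest stable partition (strong bisimilarity classes):
  B0 = {m0, n0}
  B1 = {m2, m3, n2, n3}
  B2 = {m1, n1}
m0 ∈ B0, n0 ∈ B0 → same block

P ~ Q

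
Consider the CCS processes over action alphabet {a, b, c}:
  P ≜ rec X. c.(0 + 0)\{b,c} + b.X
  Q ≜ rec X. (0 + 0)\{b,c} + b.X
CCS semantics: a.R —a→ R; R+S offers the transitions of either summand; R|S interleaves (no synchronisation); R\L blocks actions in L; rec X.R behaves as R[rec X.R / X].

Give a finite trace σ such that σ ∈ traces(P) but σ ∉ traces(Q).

Reachable graph of P (2 states):
  m0 = rec X. c.(0 + 0)\{b,c} + b.X → =b=> m0, =c=> m1
  m1 = (0 + 0)\{b,c} → deadlocked
Reachable graph of Q (1 states):
  n0 = rec X. (0 + 0)\{b,c} + b.X → =b=> n0
Trace ⟨c⟩ through P, begin at {m0}:
  step 1 (c): {m1}
  P completes σ.
Trace ⟨c⟩ through Q, begin at {n0}:
  step 1 (c): no successor for Q

c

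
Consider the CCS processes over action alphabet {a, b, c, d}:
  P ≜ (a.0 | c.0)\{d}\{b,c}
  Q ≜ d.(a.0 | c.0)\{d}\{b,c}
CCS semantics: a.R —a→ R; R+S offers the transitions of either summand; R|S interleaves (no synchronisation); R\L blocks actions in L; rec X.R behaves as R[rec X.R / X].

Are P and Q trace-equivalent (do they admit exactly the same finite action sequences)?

traces(P) ≠ traces(Q) — witness ⟨a⟩

LTS(P): 2 reachable states
  u0 = (a.0 | c.0)\{d}\{b,c} has moves =a=> u1
  u1 = (0 | c.0)\{d}\{b,c} has moves ·
LTS(Q): 3 reachable states
  v0 = d.(a.0 | c.0)\{d}\{b,c} has moves =d=> v1
  v1 = (a.0 | c.0)\{d}\{b,c} has moves =a=> v2
  v2 = (0 | c.0)\{d}\{b,c} has moves ·
Executing a from P (initial set {u0}):
  [1] a ⇒ {u1}
  P completes σ.
Executing a from Q (initial set {v0}):
  [1] a ⇒ no successor for Q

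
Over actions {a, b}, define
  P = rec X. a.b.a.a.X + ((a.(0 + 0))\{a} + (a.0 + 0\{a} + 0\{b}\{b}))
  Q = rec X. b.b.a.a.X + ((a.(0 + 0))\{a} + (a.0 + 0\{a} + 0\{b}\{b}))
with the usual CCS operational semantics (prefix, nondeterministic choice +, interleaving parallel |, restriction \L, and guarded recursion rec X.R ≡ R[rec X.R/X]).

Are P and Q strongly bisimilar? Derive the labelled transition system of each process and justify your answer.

Reachable graph of P (5 states):
  u0 = rec X. a.b.a.a.X + ((a.(0 + 0))\{a} + (a.0 + 0\{a} + 0\{b}\{b})) → --a--▸ u1, --a--▸ u2
  u1 = 0 → ∅
  u2 = b.a.a.(rec X. a.b.a.a.X + ((a.(0 + 0))\{a} + (a.0 + 0\{a} + 0\{b}\{b}))) → --b--▸ u3
  u3 = a.a.(rec X. a.b.a.a.X + ((a.(0 + 0))\{a} + (a.0 + 0\{a} + 0\{b}\{b}))) → --a--▸ u4
  u4 = a.(rec X. a.b.a.a.X + ((a.(0 + 0))\{a} + (a.0 + 0\{a} + 0\{b}\{b}))) → --a--▸ u0
Reachable graph of Q (5 states):
  v0 = rec X. b.b.a.a.X + ((a.(0 + 0))\{a} + (a.0 + 0\{a} + 0\{b}\{b})) → --a--▸ v1, --b--▸ v2
  v1 = 0 → ∅
  v2 = b.a.a.(rec X. b.b.a.a.X + ((a.(0 + 0))\{a} + (a.0 + 0\{a} + 0\{b}\{b}))) → --b--▸ v3
  v3 = a.a.(rec X. b.b.a.a.X + ((a.(0 + 0))\{a} + (a.0 + 0\{a} + 0\{b}\{b}))) → --a--▸ v4
  v4 = a.(rec X. b.b.a.a.X + ((a.(0 + 0))\{a} + (a.0 + 0\{a} + 0\{b}\{b}))) → --a--▸ v0
Partition-refinement fixed point:
  B0 = {u0}
  B1 = {u1, v1}
  B2 = {u2}
  B3 = {u3}
  B4 = {u4}
  B5 = {v0}
  B6 = {v2}
  B7 = {v3}
  B8 = {v4}
u0 ∈ B0, v0 ∈ B5 → different blocks

NO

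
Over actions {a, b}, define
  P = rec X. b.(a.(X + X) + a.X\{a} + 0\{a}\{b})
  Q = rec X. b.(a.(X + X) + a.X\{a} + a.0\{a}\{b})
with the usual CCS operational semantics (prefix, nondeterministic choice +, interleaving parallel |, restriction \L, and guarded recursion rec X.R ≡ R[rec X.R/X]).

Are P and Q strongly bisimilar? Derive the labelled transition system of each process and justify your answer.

not bisimilar

Reachable graph of P (5 states):
  u0 = rec X. b.(a.(X + X) + a.X\{a} + 0\{a}\{b}) | —b→ u1
  u1 = a.((rec X. b.(a.(X + X) + a.X\{a} + 0\{a}\{b})) + (rec X. b.(a.(X + X) + a.X\{a} + 0\{a}\{b}))) + a.(rec X. b.(a.(X + X) + a.X\{a} + 0\{a}\{b}))\{a} + 0\{a}\{b} | —a→ u2, —a→ u3
  u2 = (rec X. b.(a.(X + X) + a.X\{a} + 0\{a}\{b})) + (rec X. b.(a.(X + X) + a.X\{a} + 0\{a}\{b})) | —b→ u1
  u3 = (rec X. b.(a.(X + X) + a.X\{a} + 0\{a}\{b}))\{a} | —b→ u4
  u4 = (a.((rec X. b.(a.(X + X) + a.X\{a} + 0\{a}\{b})) + (rec X. b.(a.(X + X) + a.X\{a} + 0\{a}\{b}))) + a.(rec X. b.(a.(X + X) + a.X\{a} + 0\{a}\{b}))\{a} + 0\{a}\{b})\{a} | deadlocked
Reachable graph of Q (6 states):
  v0 = rec X. b.(a.(X + X) + a.X\{a} + a.0\{a}\{b}) | —b→ v1
  v1 = a.((rec X. b.(a.(X + X) + a.X\{a} + a.0\{a}\{b})) + (rec X. b.(a.(X + X) + a.X\{a} + a.0\{a}\{b}))) + a.(rec X. b.(a.(X + X) + a.X\{a} + a.0\{a}\{b}))\{a} + a.0\{a}\{b} | —a→ v2, —a→ v3, —a→ v4
  v2 = (rec X. b.(a.(X + X) + a.X\{a} + a.0\{a}\{b})) + (rec X. b.(a.(X + X) + a.X\{a} + a.0\{a}\{b})) | —b→ v1
  v3 = (rec X. b.(a.(X + X) + a.X\{a} + a.0\{a}\{b}))\{a} | —b→ v5
  v4 = 0\{a}\{b} | deadlocked
  v5 = (a.((rec X. b.(a.(X + X) + a.X\{a} + a.0\{a}\{b})) + (rec X. b.(a.(X + X) + a.X\{a} + a.0\{a}\{b}))) + a.(rec X. b.(a.(X + X) + a.X\{a} + a.0\{a}\{b}))\{a} + a.0\{a}\{b})\{a} | deadlocked
Coarsest stable partition (strong bisimilarity classes):
  B0 = {u0, u2}
  B1 = {u1}
  B2 = {u3, v3}
  B3 = {u4, v4, v5}
  B4 = {v0, v2}
  B5 = {v1}
u0 ∈ B0, v0 ∈ B4 → different blocks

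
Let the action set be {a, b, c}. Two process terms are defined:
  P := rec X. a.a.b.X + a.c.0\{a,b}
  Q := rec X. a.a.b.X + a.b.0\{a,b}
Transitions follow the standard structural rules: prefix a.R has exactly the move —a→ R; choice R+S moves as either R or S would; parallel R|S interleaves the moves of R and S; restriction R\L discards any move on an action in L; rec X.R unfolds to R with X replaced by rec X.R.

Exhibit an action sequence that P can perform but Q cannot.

ac

Reachable graph of P (5 states):
  s0 = rec X. a.a.b.X + a.c.0\{a,b} | -a-> s1, -a-> s2
  s1 = a.b.(rec X. a.a.b.X + a.c.0\{a,b}) | -a-> s3
  s2 = c.0\{a,b} | -c-> s4
  s3 = b.(rec X. a.a.b.X + a.c.0\{a,b}) | -b-> s0
  s4 = 0\{a,b} | ∅
Reachable graph of Q (5 states):
  t0 = rec X. a.a.b.X + a.b.0\{a,b} | -a-> t1, -a-> t2
  t1 = a.b.(rec X. a.a.b.X + a.b.0\{a,b}) | -a-> t3
  t2 = b.0\{a,b} | -b-> t4
  t3 = b.(rec X. a.a.b.X + a.b.0\{a,b}) | -b-> t0
  t4 = 0\{a,b} | ∅
Trace ⟨ac⟩ through P, begin at {s0}:
  after a @ step 1: {s1, s2}
  after c @ step 2: {s4}
  ✓ P
Trace ⟨ac⟩ through Q, begin at {t0}:
  after a @ step 1: {t1, t2}
  after c @ step 2: no successor for Q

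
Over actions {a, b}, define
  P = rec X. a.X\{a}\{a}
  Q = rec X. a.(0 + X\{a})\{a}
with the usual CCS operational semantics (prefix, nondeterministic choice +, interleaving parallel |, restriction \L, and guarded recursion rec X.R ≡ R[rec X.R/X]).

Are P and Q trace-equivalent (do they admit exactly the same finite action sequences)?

trace-equivalent

LTS(P): 2 reachable states
  s0 = rec X. a.X\{a}\{a} has moves --a--▸ s1
  s1 = (rec X. a.X\{a}\{a})\{a}\{a} has moves stopped
LTS(Q): 2 reachable states
  t0 = rec X. a.(0 + X\{a})\{a} has moves --a--▸ t1
  t1 = (0 + (rec X. a.(0 + X\{a})\{a})\{a})\{a} has moves stopped
Bisimilarity quotient blocks:
  B0 = {s0, t0}
  B1 = {s1, t1}
s0 ∈ B0, t0 ∈ B0 → same block
Bisimilar ⇒ trace-equivalent.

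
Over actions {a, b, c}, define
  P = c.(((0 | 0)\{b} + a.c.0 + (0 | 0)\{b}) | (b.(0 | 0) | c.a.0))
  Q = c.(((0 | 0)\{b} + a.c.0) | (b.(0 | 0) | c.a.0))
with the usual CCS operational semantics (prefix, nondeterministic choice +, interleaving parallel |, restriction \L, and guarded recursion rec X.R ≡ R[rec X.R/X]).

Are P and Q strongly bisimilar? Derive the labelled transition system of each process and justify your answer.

P ~ Q

LTS(P): 19 reachable states
  p0 = c.(((0 | 0)\{b} + a.c.0 + (0 | 0)\{b}) | (b.(0 | 0) | c.a.0)) ⊢ --c--▸ p1
  p1 = ((0 | 0)\{b} + a.c.0 + (0 | 0)\{b}) | (b.(0 | 0) | c.a.0) ⊢ --a--▸ p2, --b--▸ p3, --c--▸ p4
  p2 = c.0 | (b.(0 | 0) | c.a.0) ⊢ --b--▸ p5, --c--▸ p6, --c--▸ p7
  p3 = ((0 | 0)\{b} + a.c.0 + (0 | 0)\{b}) | (0 | 0 | c.a.0) ⊢ --a--▸ p5, --c--▸ p8
  p4 = ((0 | 0)\{b} + a.c.0 + (0 | 0)\{b}) | (b.(0 | 0) | a.0) ⊢ --a--▸ p7, --a--▸ p9, --b--▸ p8
  p5 = c.0 | (0 | 0 | c.a.0) ⊢ --c--▸ p10, --c--▸ p11
  p6 = 0 | (b.(0 | 0) | c.a.0) ⊢ --b--▸ p10, --c--▸ p12
  p7 = c.0 | (b.(0 | 0) | a.0) ⊢ --a--▸ p13, --b--▸ p11, --c--▸ p12
  p8 = ((0 | 0)\{b} + a.c.0 + (0 | 0)\{b}) | (0 | 0 | a.0) ⊢ --a--▸ p11, --a--▸ p14
  p9 = ((0 | 0)\{b} + a.c.0 + (0 | 0)\{b}) | (b.(0 | 0) | 0) ⊢ --a--▸ p13, --b--▸ p14
  p10 = 0 | (0 | 0 | c.a.0) ⊢ --c--▸ p15
  p11 = c.0 | (0 | 0 | a.0) ⊢ --a--▸ p16, --c--▸ p15
  p12 = 0 | (b.(0 | 0) | a.0) ⊢ --a--▸ p17, --b--▸ p15
  p13 = c.0 | (b.(0 | 0) | 0) ⊢ --b--▸ p16, --c--▸ p17
  p14 = ((0 | 0)\{b} + a.c.0 + (0 | 0)\{b}) | (0 | 0 | 0) ⊢ --a--▸ p16
  p15 = 0 | (0 | 0 | a.0) ⊢ --a--▸ p18
  p16 = c.0 | (0 | 0 | 0) ⊢ --c--▸ p18
  p17 = 0 | (b.(0 | 0) | 0) ⊢ --b--▸ p18
  p18 = 0 | (0 | 0 | 0) ⊢ stopped
LTS(Q): 19 reachable states
  q0 = c.(((0 | 0)\{b} + a.c.0) | (b.(0 | 0) | c.a.0)) ⊢ --c--▸ q1
  q1 = ((0 | 0)\{b} + a.c.0) | (b.(0 | 0) | c.a.0) ⊢ --a--▸ q2, --b--▸ q3, --c--▸ q4
  q2 = c.0 | (b.(0 | 0) | c.a.0) ⊢ --b--▸ q5, --c--▸ q6, --c--▸ q7
  q3 = ((0 | 0)\{b} + a.c.0) | (0 | 0 | c.a.0) ⊢ --a--▸ q5, --c--▸ q8
  q4 = ((0 | 0)\{b} + a.c.0) | (b.(0 | 0) | a.0) ⊢ --a--▸ q7, --a--▸ q9, --b--▸ q8
  q5 = c.0 | (0 | 0 | c.a.0) ⊢ --c--▸ q10, --c--▸ q11
  q6 = 0 | (b.(0 | 0) | c.a.0) ⊢ --b--▸ q10, --c--▸ q12
  q7 = c.0 | (b.(0 | 0) | a.0) ⊢ --a--▸ q13, --b--▸ q11, --c--▸ q12
  q8 = ((0 | 0)\{b} + a.c.0) | (0 | 0 | a.0) ⊢ --a--▸ q11, --a--▸ q14
  q9 = ((0 | 0)\{b} + a.c.0) | (b.(0 | 0) | 0) ⊢ --a--▸ q13, --b--▸ q14
  q10 = 0 | (0 | 0 | c.a.0) ⊢ --c--▸ q15
  q11 = c.0 | (0 | 0 | a.0) ⊢ --a--▸ q16, --c--▸ q15
  q12 = 0 | (b.(0 | 0) | a.0) ⊢ --a--▸ q17, --b--▸ q15
  q13 = c.0 | (b.(0 | 0) | 0) ⊢ --b--▸ q16, --c--▸ q17
  q14 = ((0 | 0)\{b} + a.c.0) | (0 | 0 | 0) ⊢ --a--▸ q16
  q15 = 0 | (0 | 0 | a.0) ⊢ --a--▸ q18
  q16 = c.0 | (0 | 0 | 0) ⊢ --c--▸ q18
  q17 = 0 | (b.(0 | 0) | 0) ⊢ --b--▸ q18
  q18 = 0 | (0 | 0 | 0) ⊢ stopped
Bisimilarity quotient blocks:
  B0 = {p0, q0}
  B1 = {p1, q1}
  B2 = {p4, q4}
  B3 = {p9, q9}
  B4 = {p14, q14}
  B5 = {p16, q16}
  B6 = {p18, q18}
  B7 = {p13, q13}
  B8 = {p17, q17}
  B9 = {p8, q8}
  B10 = {p11, q11}
  B11 = {p15, q15}
  B12 = {p7, q7}
  B13 = {p12, q12}
  B14 = {p2, q2}
  B15 = {p6, q6}
  B16 = {p10, q10}
  B17 = {p5, q5}
  B18 = {p3, q3}
p0 ∈ B0, q0 ∈ B0 → same block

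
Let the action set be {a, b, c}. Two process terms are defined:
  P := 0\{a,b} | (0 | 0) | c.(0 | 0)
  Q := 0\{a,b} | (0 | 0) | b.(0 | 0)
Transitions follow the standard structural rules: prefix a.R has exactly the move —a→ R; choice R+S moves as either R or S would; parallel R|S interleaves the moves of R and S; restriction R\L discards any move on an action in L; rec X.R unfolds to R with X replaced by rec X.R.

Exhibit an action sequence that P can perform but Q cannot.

c

LTS(P): 2 reachable states
  p0 = 0\{a,b} | (0 | 0) | c.(0 | 0) → ··c··> p1
  p1 = 0\{a,b} | (0 | 0) | (0 | 0) → ·
LTS(Q): 2 reachable states
  q0 = 0\{a,b} | (0 | 0) | b.(0 | 0) → ··b··> q1
  q1 = 0\{a,b} | (0 | 0) | (0 | 0) → ·
Run σ = ⟨c⟩ on P: start {p0}
  step 1 (c): {p1}
  — P admits the full trace.
Run σ = ⟨c⟩ on Q: start {q0}
  step 1 (c): ∅ (Q stuck)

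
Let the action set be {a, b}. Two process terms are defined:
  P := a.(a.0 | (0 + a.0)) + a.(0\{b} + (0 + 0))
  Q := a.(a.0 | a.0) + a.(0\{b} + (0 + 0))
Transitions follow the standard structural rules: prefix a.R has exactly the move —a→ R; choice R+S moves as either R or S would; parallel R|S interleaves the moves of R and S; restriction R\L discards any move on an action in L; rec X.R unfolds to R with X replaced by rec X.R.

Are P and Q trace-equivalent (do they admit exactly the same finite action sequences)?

Reachable graph of P (6 states):
  m0 = a.(a.0 | (0 + a.0)) + a.(0\{b} + (0 + 0)) has moves —a→ m1, —a→ m2
  m1 = 0\{b} + (0 + 0) has moves ·
  m2 = a.0 | (0 + a.0) has moves —a→ m3, —a→ m4
  m3 = 0 | (0 + a.0) has moves —a→ m5
  m4 = a.0 | 0 has moves —a→ m5
  m5 = 0 | 0 has moves ·
Reachable graph of Q (6 states):
  n0 = a.(a.0 | a.0) + a.(0\{b} + (0 + 0)) has moves —a→ n1, —a→ n2
  n1 = 0\{b} + (0 + 0) has moves ·
  n2 = a.0 | a.0 has moves —a→ n3, —a→ n4
  n3 = 0 | a.0 has moves —a→ n5
  n4 = a.0 | 0 has moves —a→ n5
  n5 = 0 | 0 has moves ·
Bisimilarity quotient blocks:
  B0 = {m0, n0}
  B1 = {m1, m5, n1, n5}
  B2 = {m2, n2}
  B3 = {m3, m4, n3, n4}
m0 ∈ B0, n0 ∈ B0 → same block
Bisimilar ⇒ trace-equivalent.

YES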